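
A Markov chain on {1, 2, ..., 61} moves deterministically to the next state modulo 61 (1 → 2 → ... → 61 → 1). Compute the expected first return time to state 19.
E[T_19 | X_0 = 19] = 61

The chain cycles deterministically, so starting at state 19 it returns in exactly 61 steps. Equivalently, the stationary distribution is uniform π_j = 1/61 for every state j, so by Kac's formula E[T_19] = 1/π_19 = 61.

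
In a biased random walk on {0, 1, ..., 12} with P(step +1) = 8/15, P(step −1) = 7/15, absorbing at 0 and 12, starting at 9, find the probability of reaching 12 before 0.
P(hit 12 before 0) = (1 − (7/8)^9) / (1 − (7/8)^12) = 284369408/324723015

Let u_k denote P(reach 12 before 0 | start at k). Boundary: u_0 = 0, u_12 = 1. Recurrence: u_k = 8/15·u_{k+1} + 7/15·u_{k-1} for 1 ≤ k ≤ 11. Try u_k = A + B·r^k with r = q/p = (7/15)/(8/15) = 7/8. Substitution satisfies the recurrence; boundary conditions give:
  u_k = (1 − r^k) / (1 − r^N) = (1 − (7/8)^9) / (1 − (7/8)^12) = 284369408/324723015.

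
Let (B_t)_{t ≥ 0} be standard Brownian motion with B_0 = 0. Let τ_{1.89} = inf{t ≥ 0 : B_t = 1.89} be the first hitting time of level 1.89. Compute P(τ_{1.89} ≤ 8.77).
P(τ_{1.89} ≤ 8.77) = 2(1 − Φ(1.89/√8.77)) = 2(1 − Φ(0.6382)) ≈ 0.5233

By the reflection principle for standard BM, P(τ_b ≤ t) = 2 · P(B_t ≥ b). Since B_t ~ N(0, t), P(B_t ≥ 1.89) = 1 − Φ(1.89/√t) = 1 − Φ(1.89/√8.77) = 1 − Φ(0.6382) ≈ 0.26167. Doubling: P(τ_{1.89} ≤ 8.77) ≈ 2 · 0.26167 = 0.52334 ≈ 0.5233.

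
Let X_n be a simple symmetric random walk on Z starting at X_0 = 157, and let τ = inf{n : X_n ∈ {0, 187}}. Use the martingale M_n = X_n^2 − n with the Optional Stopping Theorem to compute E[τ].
E[τ] = 4710

M_n = X_n^2 − n is a martingale (since E[X_{n+1}^2 | F_n] = X_n^2 + 1). By OST (τ has finite mean in a bounded region), E[M_τ] = E[M_0] = X_0^2 − 0 = 157^2 = 24649. Also E[M_τ] = E[X_τ^2] − E[τ]. The walk exits at 0 or 187, with P(hit 187 first) = 157/187, so E[X_τ^2] = 187^2 · 157/187 + 0 = 29359. Thus E[τ] = E[X_τ^2] − E[M_τ] = 29359 − 24649 = 4710 = 157(187 − 157) = 4710.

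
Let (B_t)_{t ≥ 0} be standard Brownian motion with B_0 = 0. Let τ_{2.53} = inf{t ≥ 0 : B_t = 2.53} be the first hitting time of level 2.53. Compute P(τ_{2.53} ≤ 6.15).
P(τ_{2.53} ≤ 6.15) = 2(1 − Φ(2.53/√6.15)) = 2(1 − Φ(1.0202)) ≈ 0.3076

By the reflection principle for standard BM, P(τ_b ≤ t) = 2 · P(B_t ≥ b). Since B_t ~ N(0, t), P(B_t ≥ 2.53) = 1 − Φ(2.53/√t) = 1 − Φ(2.53/√6.15) = 1 − Φ(1.0202) ≈ 0.15382. Doubling: P(τ_{2.53} ≤ 6.15) ≈ 2 · 0.15382 = 0.30764 ≈ 0.3076.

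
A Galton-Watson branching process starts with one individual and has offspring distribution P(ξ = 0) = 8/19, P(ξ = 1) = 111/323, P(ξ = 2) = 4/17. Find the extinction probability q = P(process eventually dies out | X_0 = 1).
q = 1

Mean offspring μ = 0·8/19 + 1·111/323 + 2·4/17 = 263/323 ≤ 1. For μ ≤ 1 with offspring not concentrated at 1, the Galton-Watson process goes extinct almost surely, so q = 1.
(Algebraic check: The pgf is f(s) = 8/19 + 111/323·s + 4/17·s². The extinction probability q is the smallest fixed point of f in [0, 1]. Setting s = f(s):
  4/17·s² + (111/323 − 1)·s + 8/19 = 0
  4/17·s² − (8/19 + 4/17)·s + 8/19 = 0
which factors as (s − 1)·(4/17·s − 8/19) = 0, giving roots s = 1 and s = (8/19)/(4/17) = 34/19. Since 34/19 ≥ 1, the smallest root in [0, 1] is s = 1.)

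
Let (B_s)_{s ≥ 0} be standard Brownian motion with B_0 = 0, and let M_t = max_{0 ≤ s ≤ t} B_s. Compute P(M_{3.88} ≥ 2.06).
P(M_{3.88} ≥ 2.06) = 2·P(B_{3.88} ≥ 2.06) = 2(1 − Φ(2.06/√3.88)) ≈ 0.2957

By the reflection principle for Brownian motion, P(M_t ≥ a) = 2 · P(B_t ≥ a) for a ≥ 0. Since B_t ~ N(0, t), P(B_t ≥ 2.06) = 1 − Φ(2.06/√t) = 1 − Φ(2.06/√3.88) = 1 − Φ(1.0458). So
  P(M_{3.88} ≥ 2.06) = 2(1 − Φ(1.0458)) ≈ 0.2957.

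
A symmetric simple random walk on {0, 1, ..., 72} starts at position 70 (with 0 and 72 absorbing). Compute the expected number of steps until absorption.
E[τ | X_0 = 70] = 140

Let v_k = E[τ | X_0 = k]. Boundary: v_0 = v_72 = 0. Recurrence: v_k = 1 + (v_{k-1} + v_{k+1})/2 for 1 ≤ k ≤ 71. The particular solution to v_k − (v_{k-1} + v_{k+1})/2 = 1 is v_k = −k^2. Adding homogeneous solution A + B k and matching boundaries gives v_k = k (72 − k). Substituting k = 70: v_70 = 70 · 2 = 140.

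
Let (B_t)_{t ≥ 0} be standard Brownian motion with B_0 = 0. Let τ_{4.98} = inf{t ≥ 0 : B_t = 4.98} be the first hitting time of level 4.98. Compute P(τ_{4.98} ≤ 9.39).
P(τ_{4.98} ≤ 9.39) = 2(1 − Φ(4.98/√9.39)) = 2(1 − Φ(1.6252)) ≈ 0.1041

By the reflection principle for standard BM, P(τ_b ≤ t) = 2 · P(B_t ≥ b). Since B_t ~ N(0, t), P(B_t ≥ 4.98) = 1 − Φ(4.98/√t) = 1 − Φ(4.98/√9.39) = 1 − Φ(1.6252) ≈ 0.05206. Doubling: P(τ_{4.98} ≤ 9.39) ≈ 2 · 0.05206 = 0.10412 ≈ 0.1041.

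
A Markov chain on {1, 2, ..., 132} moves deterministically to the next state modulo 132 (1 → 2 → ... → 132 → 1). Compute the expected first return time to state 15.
E[T_15 | X_0 = 15] = 132

The chain cycles deterministically, so starting at state 15 it returns in exactly 132 steps. Equivalently, the stationary distribution is uniform π_j = 1/132 for every state j, so by Kac's formula E[T_15] = 1/π_15 = 132.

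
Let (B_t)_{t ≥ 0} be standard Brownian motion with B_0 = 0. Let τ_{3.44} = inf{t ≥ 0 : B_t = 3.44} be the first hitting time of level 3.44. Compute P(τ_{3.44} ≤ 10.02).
P(τ_{3.44} ≤ 10.02) = 2(1 − Φ(3.44/√10.02)) = 2(1 − Φ(1.0867)) ≈ 0.2772

By the reflection principle for standard BM, P(τ_b ≤ t) = 2 · P(B_t ≥ b). Since B_t ~ N(0, t), P(B_t ≥ 3.44) = 1 − Φ(3.44/√t) = 1 − Φ(3.44/√10.02) = 1 − Φ(1.0867) ≈ 0.13858. Doubling: P(τ_{3.44} ≤ 10.02) ≈ 2 · 0.13858 = 0.27716 ≈ 0.2772.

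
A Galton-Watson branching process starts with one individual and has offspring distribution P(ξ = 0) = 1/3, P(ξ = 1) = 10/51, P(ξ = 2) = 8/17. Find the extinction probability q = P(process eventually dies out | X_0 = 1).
q = 17/24

The pgf is f(s) = 1/3 + 10/51·s + 8/17·s². The extinction probability q is the smallest fixed point of f in [0, 1]. Setting s = f(s):
  8/17·s² + (10/51 − 1)·s + 1/3 = 0
  8/17·s² − (1/3 + 8/17)·s + 1/3 = 0
which factors as (s − 1)·(8/17·s − 1/3) = 0, giving roots s = 1 and s = (1/3)/(8/17) = 17/24.
Mean offspring μ = 10/51 + 2·8/17 = 58/51 > 1 (supercritical), so q < 1. The extinction probability is the smaller root: q = (1/3)/(8/17) = 17/24.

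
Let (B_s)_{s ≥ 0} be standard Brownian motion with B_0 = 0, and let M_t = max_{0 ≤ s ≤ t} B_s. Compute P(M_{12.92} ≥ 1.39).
P(M_{12.92} ≥ 1.39) = 2·P(B_{12.92} ≥ 1.39) = 2(1 − Φ(1.39/√12.92)) ≈ 0.6990

By the reflection principle for Brownian motion, P(M_t ≥ a) = 2 · P(B_t ≥ a) for a ≥ 0. Since B_t ~ N(0, t), P(B_t ≥ 1.39) = 1 − Φ(1.39/√t) = 1 − Φ(1.39/√12.92) = 1 − Φ(0.3867). So
  P(M_{12.92} ≥ 1.39) = 2(1 − Φ(0.3867)) ≈ 0.6990.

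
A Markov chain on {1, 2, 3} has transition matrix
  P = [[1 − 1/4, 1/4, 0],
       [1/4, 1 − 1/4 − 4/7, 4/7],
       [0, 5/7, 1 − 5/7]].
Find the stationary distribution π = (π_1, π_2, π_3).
π = (5/14, 5/14, 2/7)

This is a birth-death chain on three states, which satisfies detailed balance: π_1 · P_{12} = π_2 · P_{21} and π_2 · P_{23} = π_3 · P_{32}.
From π_1 · 1/4 = π_2 · 1/4: π_2/π_1 = (1/4)/(1/4) = 1.
From π_2 · 4/7 = π_3 · 5/7: π_3/π_2 = (4/7)/(5/7) = 4/5.
Take π_1 proportional to 1; then unnormalized π = (1, 1, 4/5). Normalize by dividing by the sum 14/5:
  π = (5/14, 5/14, 2/7).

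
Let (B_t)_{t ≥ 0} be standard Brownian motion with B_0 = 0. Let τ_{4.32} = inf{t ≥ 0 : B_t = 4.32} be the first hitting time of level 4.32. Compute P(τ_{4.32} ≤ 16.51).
P(τ_{4.32} ≤ 16.51) = 2(1 − Φ(4.32/√16.51)) = 2(1 − Φ(1.0632)) ≈ 0.2877

By the reflection principle for standard BM, P(τ_b ≤ t) = 2 · P(B_t ≥ b). Since B_t ~ N(0, t), P(B_t ≥ 4.32) = 1 − Φ(4.32/√t) = 1 − Φ(4.32/√16.51) = 1 − Φ(1.0632) ≈ 0.14385. Doubling: P(τ_{4.32} ≤ 16.51) ≈ 2 · 0.14385 = 0.28770 ≈ 0.2877.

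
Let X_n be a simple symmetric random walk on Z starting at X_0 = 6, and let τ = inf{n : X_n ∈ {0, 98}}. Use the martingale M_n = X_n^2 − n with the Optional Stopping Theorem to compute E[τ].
E[τ] = 552

M_n = X_n^2 − n is a martingale (since E[X_{n+1}^2 | F_n] = X_n^2 + 1). By OST (τ has finite mean in a bounded region), E[M_τ] = E[M_0] = X_0^2 − 0 = 6^2 = 36. Also E[M_τ] = E[X_τ^2] − E[τ]. The walk exits at 0 or 98, with P(hit 98 first) = 6/98, so E[X_τ^2] = 98^2 · 6/98 + 0 = 588. Thus E[τ] = E[X_τ^2] − E[M_τ] = 588 − 36 = 552 = 6(98 − 6) = 552.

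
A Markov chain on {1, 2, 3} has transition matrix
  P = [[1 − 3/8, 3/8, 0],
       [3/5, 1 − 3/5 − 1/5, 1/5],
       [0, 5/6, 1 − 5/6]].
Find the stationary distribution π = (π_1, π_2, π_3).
π = (40/71, 25/71, 6/71)

This is a birth-death chain on three states, which satisfies detailed balance: π_1 · P_{12} = π_2 · P_{21} and π_2 · P_{23} = π_3 · P_{32}.
From π_1 · 3/8 = π_2 · 3/5: π_2/π_1 = (3/8)/(3/5) = 5/8.
From π_2 · 1/5 = π_3 · 5/6: π_3/π_2 = (1/5)/(5/6) = 6/25.
Take π_1 proportional to 1; then unnormalized π = (1, 5/8, 3/20). Normalize by dividing by the sum 71/40:
  π = (40/71, 25/71, 6/71).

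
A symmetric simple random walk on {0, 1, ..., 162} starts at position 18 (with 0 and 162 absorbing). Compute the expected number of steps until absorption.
E[τ | X_0 = 18] = 2592

Let v_k = E[τ | X_0 = k]. Boundary: v_0 = v_162 = 0. Recurrence: v_k = 1 + (v_{k-1} + v_{k+1})/2 for 1 ≤ k ≤ 161. The particular solution to v_k − (v_{k-1} + v_{k+1})/2 = 1 is v_k = −k^2. Adding homogeneous solution A + B k and matching boundaries gives v_k = k (162 − k). Substituting k = 18: v_18 = 18 · 144 = 2592.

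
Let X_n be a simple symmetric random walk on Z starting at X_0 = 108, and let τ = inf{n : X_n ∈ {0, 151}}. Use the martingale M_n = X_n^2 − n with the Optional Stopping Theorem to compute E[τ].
E[τ] = 4644

M_n = X_n^2 − n is a martingale (since E[X_{n+1}^2 | F_n] = X_n^2 + 1). By OST (τ has finite mean in a bounded region), E[M_τ] = E[M_0] = X_0^2 − 0 = 108^2 = 11664. Also E[M_τ] = E[X_τ^2] − E[τ]. The walk exits at 0 or 151, with P(hit 151 first) = 108/151, so E[X_τ^2] = 151^2 · 108/151 + 0 = 16308. Thus E[τ] = E[X_τ^2] − E[M_τ] = 16308 − 11664 = 4644 = 108(151 − 108) = 4644.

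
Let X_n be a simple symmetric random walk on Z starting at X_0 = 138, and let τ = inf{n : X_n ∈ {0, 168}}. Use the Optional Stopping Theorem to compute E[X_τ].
E[X_τ] = 138

X_n is a martingale and τ is a bounded-mean stopping time (indeed τ is finite a.s. with bounded expectation since the walk is in a bounded region). By the OST, E[X_τ] = E[X_0] = 138. Equivalently: E[X_τ] = 168 · P(hit 168 first) + 0 · P(hit 0 first) = 168 · (138/168) = 138.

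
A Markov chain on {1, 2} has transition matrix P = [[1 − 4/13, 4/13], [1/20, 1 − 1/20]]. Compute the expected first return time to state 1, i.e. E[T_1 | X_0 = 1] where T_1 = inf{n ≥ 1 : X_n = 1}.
E[T_1 | X_0 = 1] = 1/π_1 = 93/13

For an irreducible recurrent Markov chain with stationary distribution π, E[T_i | X_0 = i] = 1/π_i (Kac's formula). Here π_1 = (1/20)/(4/13 + 1/20) = (1/20)/(93/260) = 13/93, so E[T_1 | X_0 = 1] = 1/π_1 = (4/13 + 1/20)/(1/20) = (93/260)/(1/20) = 93/13.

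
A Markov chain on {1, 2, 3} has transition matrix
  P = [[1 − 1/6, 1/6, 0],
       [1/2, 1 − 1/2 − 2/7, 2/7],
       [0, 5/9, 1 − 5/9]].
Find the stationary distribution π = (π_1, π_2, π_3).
π = (105/158, 35/158, 9/79)

This is a birth-death chain on three states, which satisfies detailed balance: π_1 · P_{12} = π_2 · P_{21} and π_2 · P_{23} = π_3 · P_{32}.
From π_1 · 1/6 = π_2 · 1/2: π_2/π_1 = (1/6)/(1/2) = 1/3.
From π_2 · 2/7 = π_3 · 5/9: π_3/π_2 = (2/7)/(5/9) = 18/35.
Take π_1 proportional to 1; then unnormalized π = (1, 1/3, 6/35). Normalize by dividing by the sum 158/105:
  π = (105/158, 35/158, 9/79).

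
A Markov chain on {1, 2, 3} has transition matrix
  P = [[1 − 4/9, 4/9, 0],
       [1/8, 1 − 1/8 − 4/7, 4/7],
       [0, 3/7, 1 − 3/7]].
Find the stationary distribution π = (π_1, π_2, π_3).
π = (27/251, 96/251, 128/251)

This is a birth-death chain on three states, which satisfies detailed balance: π_1 · P_{12} = π_2 · P_{21} and π_2 · P_{23} = π_3 · P_{32}.
From π_1 · 4/9 = π_2 · 1/8: π_2/π_1 = (4/9)/(1/8) = 32/9.
From π_2 · 4/7 = π_3 · 3/7: π_3/π_2 = (4/7)/(3/7) = 4/3.
Take π_1 proportional to 1; then unnormalized π = (1, 32/9, 128/27). Normalize by dividing by the sum 251/27:
  π = (27/251, 96/251, 128/251).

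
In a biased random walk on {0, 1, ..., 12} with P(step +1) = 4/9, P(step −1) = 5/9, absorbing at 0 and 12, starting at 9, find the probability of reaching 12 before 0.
P(hit 12 before 0) = (1 − (5/4)^9) / (1 − (5/4)^12) = 1774144/3727269

Let u_k denote P(reach 12 before 0 | start at k). Boundary: u_0 = 0, u_12 = 1. Recurrence: u_k = 4/9·u_{k+1} + 5/9·u_{k-1} for 1 ≤ k ≤ 11. Try u_k = A + B·r^k with r = q/p = (5/9)/(4/9) = 5/4. Substitution satisfies the recurrence; boundary conditions give:
  u_k = (1 − r^k) / (1 − r^N) = (1 − (5/4)^9) / (1 − (5/4)^12) = 1774144/3727269.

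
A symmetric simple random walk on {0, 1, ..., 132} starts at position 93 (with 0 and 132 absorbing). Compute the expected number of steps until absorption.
E[τ | X_0 = 93] = 3627

Let v_k = E[τ | X_0 = k]. Boundary: v_0 = v_132 = 0. Recurrence: v_k = 1 + (v_{k-1} + v_{k+1})/2 for 1 ≤ k ≤ 131. The particular solution to v_k − (v_{k-1} + v_{k+1})/2 = 1 is v_k = −k^2. Adding homogeneous solution A + B k and matching boundaries gives v_k = k (132 − k). Substituting k = 93: v_93 = 93 · 39 = 3627.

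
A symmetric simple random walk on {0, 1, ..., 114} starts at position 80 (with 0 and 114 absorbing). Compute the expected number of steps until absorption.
E[τ | X_0 = 80] = 2720

Let v_k = E[τ | X_0 = k]. Boundary: v_0 = v_114 = 0. Recurrence: v_k = 1 + (v_{k-1} + v_{k+1})/2 for 1 ≤ k ≤ 113. The particular solution to v_k − (v_{k-1} + v_{k+1})/2 = 1 is v_k = −k^2. Adding homogeneous solution A + B k and matching boundaries gives v_k = k (114 − k). Substituting k = 80: v_80 = 80 · 34 = 2720.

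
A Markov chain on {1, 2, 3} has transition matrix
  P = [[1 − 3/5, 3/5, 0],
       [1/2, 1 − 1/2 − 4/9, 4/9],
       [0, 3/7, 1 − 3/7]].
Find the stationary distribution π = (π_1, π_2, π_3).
π = (9/31, 54/155, 56/155)

This is a birth-death chain on three states, which satisfies detailed balance: π_1 · P_{12} = π_2 · P_{21} and π_2 · P_{23} = π_3 · P_{32}.
From π_1 · 3/5 = π_2 · 1/2: π_2/π_1 = (3/5)/(1/2) = 6/5.
From π_2 · 4/9 = π_3 · 3/7: π_3/π_2 = (4/9)/(3/7) = 28/27.
Take π_1 proportional to 1; then unnormalized π = (1, 6/5, 56/45). Normalize by dividing by the sum 31/9:
  π = (9/31, 54/155, 56/155).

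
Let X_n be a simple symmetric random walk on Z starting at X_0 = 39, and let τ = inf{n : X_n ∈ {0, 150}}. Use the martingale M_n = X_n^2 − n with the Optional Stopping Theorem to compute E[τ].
E[τ] = 4329

M_n = X_n^2 − n is a martingale (since E[X_{n+1}^2 | F_n] = X_n^2 + 1). By OST (τ has finite mean in a bounded region), E[M_τ] = E[M_0] = X_0^2 − 0 = 39^2 = 1521. Also E[M_τ] = E[X_τ^2] − E[τ]. The walk exits at 0 or 150, with P(hit 150 first) = 39/150, so E[X_τ^2] = 150^2 · 39/150 + 0 = 5850. Thus E[τ] = E[X_τ^2] − E[M_τ] = 5850 − 1521 = 4329 = 39(150 − 39) = 4329.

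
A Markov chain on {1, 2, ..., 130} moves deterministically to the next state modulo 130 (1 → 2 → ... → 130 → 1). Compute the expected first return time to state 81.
E[T_81 | X_0 = 81] = 130

The chain cycles deterministically, so starting at state 81 it returns in exactly 130 steps. Equivalently, the stationary distribution is uniform π_j = 1/130 for every state j, so by Kac's formula E[T_81] = 1/π_81 = 130.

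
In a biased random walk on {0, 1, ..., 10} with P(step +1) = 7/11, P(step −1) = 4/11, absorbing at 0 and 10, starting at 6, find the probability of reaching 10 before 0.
P(hit 10 before 0) = (1 − (4/7)^6) / (1 − (4/7)^10) = 8261841/8528081

Let u_k denote P(reach 10 before 0 | start at k). Boundary: u_0 = 0, u_10 = 1. Recurrence: u_k = 7/11·u_{k+1} + 4/11·u_{k-1} for 1 ≤ k ≤ 9. Try u_k = A + B·r^k with r = q/p = (4/11)/(7/11) = 4/7. Substitution satisfies the recurrence; boundary conditions give:
  u_k = (1 − r^k) / (1 − r^N) = (1 − (4/7)^6) / (1 − (4/7)^10) = 8261841/8528081.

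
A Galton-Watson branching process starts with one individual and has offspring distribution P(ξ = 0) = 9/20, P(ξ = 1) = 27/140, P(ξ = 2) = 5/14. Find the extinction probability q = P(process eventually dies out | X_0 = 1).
q = 1

Mean offspring μ = 0·9/20 + 1·27/140 + 2·5/14 = 127/140 ≤ 1. For μ ≤ 1 with offspring not concentrated at 1, the Galton-Watson process goes extinct almost surely, so q = 1.
(Algebraic check: The pgf is f(s) = 9/20 + 27/140·s + 5/14·s². The extinction probability q is the smallest fixed point of f in [0, 1]. Setting s = f(s):
  5/14·s² + (27/140 − 1)·s + 9/20 = 0
  5/14·s² − (9/20 + 5/14)·s + 9/20 = 0
which factors as (s − 1)·(5/14·s − 9/20) = 0, giving roots s = 1 and s = (9/20)/(5/14) = 63/50. Since 63/50 ≥ 1, the smallest root in [0, 1] is s = 1.)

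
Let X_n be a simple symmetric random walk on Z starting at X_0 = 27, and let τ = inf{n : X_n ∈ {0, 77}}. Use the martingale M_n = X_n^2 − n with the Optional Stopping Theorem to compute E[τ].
E[τ] = 1350

M_n = X_n^2 − n is a martingale (since E[X_{n+1}^2 | F_n] = X_n^2 + 1). By OST (τ has finite mean in a bounded region), E[M_τ] = E[M_0] = X_0^2 − 0 = 27^2 = 729. Also E[M_τ] = E[X_τ^2] − E[τ]. The walk exits at 0 or 77, with P(hit 77 first) = 27/77, so E[X_τ^2] = 77^2 · 27/77 + 0 = 2079. Thus E[τ] = E[X_τ^2] − E[M_τ] = 2079 − 729 = 1350 = 27(77 − 27) = 1350.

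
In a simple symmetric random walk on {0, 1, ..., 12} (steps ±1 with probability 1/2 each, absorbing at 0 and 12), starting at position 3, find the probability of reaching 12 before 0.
P(hit 12 before 0) = 3/12 = 1/4

Let u_k = P(hit 12 before 0 | start at k). Then u_0 = 0, u_12 = 1, and u_k = u_{k-1}/2 + u_{k+1}/2 for 1 ≤ k ≤ 11. This harmonic recurrence is solved by u_k = k/12, giving u_3 = 3/12 = 1/4.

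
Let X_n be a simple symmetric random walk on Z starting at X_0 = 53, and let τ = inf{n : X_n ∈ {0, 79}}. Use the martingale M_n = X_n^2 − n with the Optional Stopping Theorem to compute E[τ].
E[τ] = 1378

M_n = X_n^2 − n is a martingale (since E[X_{n+1}^2 | F_n] = X_n^2 + 1). By OST (τ has finite mean in a bounded region), E[M_τ] = E[M_0] = X_0^2 − 0 = 53^2 = 2809. Also E[M_τ] = E[X_τ^2] − E[τ]. The walk exits at 0 or 79, with P(hit 79 first) = 53/79, so E[X_τ^2] = 79^2 · 53/79 + 0 = 4187. Thus E[τ] = E[X_τ^2] − E[M_τ] = 4187 − 2809 = 1378 = 53(79 − 53) = 1378.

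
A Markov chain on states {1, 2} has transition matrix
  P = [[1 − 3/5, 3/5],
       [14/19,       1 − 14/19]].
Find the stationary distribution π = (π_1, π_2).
π_1 = 70/127, π_2 = 57/127

Solve πP = π with π_1 + π_2 = 1. From πP = π: π_1 · (1 − 3/5) + π_2 · 14/19 = π_1 ⇒ π_2 · 14/19 = π_1 · 3/5 ⇒ π_2/π_1 = (3/5)/(14/19) = 57/70. Together with π_1 + π_2 = 1:
  π_1 = (14/19)/(3/5 + 14/19) = (14/19)/(127/95) = 70/127,
  π_2 = (3/5)/(3/5 + 14/19) = (3/5)/(127/95) = 57/127.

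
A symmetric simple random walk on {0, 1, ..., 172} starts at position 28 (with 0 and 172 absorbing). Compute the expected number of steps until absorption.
E[τ | X_0 = 28] = 4032

Let v_k = E[τ | X_0 = k]. Boundary: v_0 = v_172 = 0. Recurrence: v_k = 1 + (v_{k-1} + v_{k+1})/2 for 1 ≤ k ≤ 171. The particular solution to v_k − (v_{k-1} + v_{k+1})/2 = 1 is v_k = −k^2. Adding homogeneous solution A + B k and matching boundaries gives v_k = k (172 − k). Substituting k = 28: v_28 = 28 · 144 = 4032.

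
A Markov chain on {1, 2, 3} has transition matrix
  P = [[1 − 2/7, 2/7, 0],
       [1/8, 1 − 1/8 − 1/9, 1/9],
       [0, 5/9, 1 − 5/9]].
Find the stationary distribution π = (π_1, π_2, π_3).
π = (35/131, 80/131, 16/131)

This is a birth-death chain on three states, which satisfies detailed balance: π_1 · P_{12} = π_2 · P_{21} and π_2 · P_{23} = π_3 · P_{32}.
From π_1 · 2/7 = π_2 · 1/8: π_2/π_1 = (2/7)/(1/8) = 16/7.
From π_2 · 1/9 = π_3 · 5/9: π_3/π_2 = (1/9)/(5/9) = 1/5.
Take π_1 proportional to 1; then unnormalized π = (1, 16/7, 16/35). Normalize by dividing by the sum 131/35:
  π = (35/131, 80/131, 16/131).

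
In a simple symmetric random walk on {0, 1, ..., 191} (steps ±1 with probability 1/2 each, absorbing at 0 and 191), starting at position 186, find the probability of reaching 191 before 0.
P(hit 191 before 0) = 186/191

Let u_k = P(hit 191 before 0 | start at k). Then u_0 = 0, u_191 = 1, and u_k = u_{k-1}/2 + u_{k+1}/2 for 1 ≤ k ≤ 190. This harmonic recurrence is solved by u_k = k/191, giving u_186 = 186/191.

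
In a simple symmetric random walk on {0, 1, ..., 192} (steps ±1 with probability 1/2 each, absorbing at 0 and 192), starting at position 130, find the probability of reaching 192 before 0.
P(hit 192 before 0) = 130/192 = 65/96

Let u_k = P(hit 192 before 0 | start at k). Then u_0 = 0, u_192 = 1, and u_k = u_{k-1}/2 + u_{k+1}/2 for 1 ≤ k ≤ 191. This harmonic recurrence is solved by u_k = k/192, giving u_130 = 130/192 = 65/96.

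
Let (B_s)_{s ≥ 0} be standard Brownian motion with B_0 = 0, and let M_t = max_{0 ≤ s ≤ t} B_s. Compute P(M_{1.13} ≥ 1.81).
P(M_{1.13} ≥ 1.81) = 2·P(B_{1.13} ≥ 1.81) = 2(1 − Φ(1.81/√1.13)) ≈ 0.0886

By the reflection principle for Brownian motion, P(M_t ≥ a) = 2 · P(B_t ≥ a) for a ≥ 0. Since B_t ~ N(0, t), P(B_t ≥ 1.81) = 1 − Φ(1.81/√t) = 1 − Φ(1.81/√1.13) = 1 − Φ(1.7027). So
  P(M_{1.13} ≥ 1.81) = 2(1 − Φ(1.7027)) ≈ 0.0886.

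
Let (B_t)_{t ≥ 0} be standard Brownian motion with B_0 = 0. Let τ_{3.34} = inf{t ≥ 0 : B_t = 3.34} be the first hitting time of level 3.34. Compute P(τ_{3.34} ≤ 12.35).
P(τ_{3.34} ≤ 12.35) = 2(1 − Φ(3.34/√12.35)) = 2(1 − Φ(0.9504)) ≈ 0.3419

By the reflection principle for standard BM, P(τ_b ≤ t) = 2 · P(B_t ≥ b). Since B_t ~ N(0, t), P(B_t ≥ 3.34) = 1 − Φ(3.34/√t) = 1 − Φ(3.34/√12.35) = 1 − Φ(0.9504) ≈ 0.17095. Doubling: P(τ_{3.34} ≤ 12.35) ≈ 2 · 0.17095 = 0.34190 ≈ 0.3419.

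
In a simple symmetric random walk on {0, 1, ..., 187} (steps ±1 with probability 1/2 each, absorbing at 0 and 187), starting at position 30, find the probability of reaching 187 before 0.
P(hit 187 before 0) = 30/187

Let u_k = P(hit 187 before 0 | start at k). Then u_0 = 0, u_187 = 1, and u_k = u_{k-1}/2 + u_{k+1}/2 for 1 ≤ k ≤ 186. This harmonic recurrence is solved by u_k = k/187, giving u_30 = 30/187.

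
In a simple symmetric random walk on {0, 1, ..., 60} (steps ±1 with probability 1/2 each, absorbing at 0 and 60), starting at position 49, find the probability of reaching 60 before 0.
P(hit 60 before 0) = 49/60

Let u_k = P(hit 60 before 0 | start at k). Then u_0 = 0, u_60 = 1, and u_k = u_{k-1}/2 + u_{k+1}/2 for 1 ≤ k ≤ 59. This harmonic recurrence is solved by u_k = k/60, giving u_49 = 49/60.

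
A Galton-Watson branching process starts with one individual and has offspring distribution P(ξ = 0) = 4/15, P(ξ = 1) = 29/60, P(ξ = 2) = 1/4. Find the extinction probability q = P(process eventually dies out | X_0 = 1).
q = 1

Mean offspring μ = 0·4/15 + 1·29/60 + 2·1/4 = 59/60 ≤ 1. For μ ≤ 1 with offspring not concentrated at 1, the Galton-Watson process goes extinct almost surely, so q = 1.
(Algebraic check: The pgf is f(s) = 4/15 + 29/60·s + 1/4·s². The extinction probability q is the smallest fixed point of f in [0, 1]. Setting s = f(s):
  1/4·s² + (29/60 − 1)·s + 4/15 = 0
  1/4·s² − (4/15 + 1/4)·s + 4/15 = 0
which factors as (s − 1)·(1/4·s − 4/15) = 0, giving roots s = 1 and s = (4/15)/(1/4) = 16/15. Since 16/15 ≥ 1, the smallest root in [0, 1] is s = 1.)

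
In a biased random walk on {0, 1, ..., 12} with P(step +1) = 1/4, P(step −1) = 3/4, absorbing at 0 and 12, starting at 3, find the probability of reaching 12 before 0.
P(hit 12 before 0) = (1 − (3)^3) / (1 − (3)^12) = 1/20440

Let u_k denote P(reach 12 before 0 | start at k). Boundary: u_0 = 0, u_12 = 1. Recurrence: u_k = 1/4·u_{k+1} + 3/4·u_{k-1} for 1 ≤ k ≤ 11. Try u_k = A + B·r^k with r = q/p = (3/4)/(1/4) = 3. Substitution satisfies the recurrence; boundary conditions give:
  u_k = (1 − r^k) / (1 − r^N) = (1 − (3)^3) / (1 − (3)^12) = 1/20440.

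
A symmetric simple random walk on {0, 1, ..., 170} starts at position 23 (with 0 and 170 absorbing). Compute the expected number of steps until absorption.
E[τ | X_0 = 23] = 3381

Let v_k = E[τ | X_0 = k]. Boundary: v_0 = v_170 = 0. Recurrence: v_k = 1 + (v_{k-1} + v_{k+1})/2 for 1 ≤ k ≤ 169. The particular solution to v_k − (v_{k-1} + v_{k+1})/2 = 1 is v_k = −k^2. Adding homogeneous solution A + B k and matching boundaries gives v_k = k (170 − k). Substituting k = 23: v_23 = 23 · 147 = 3381.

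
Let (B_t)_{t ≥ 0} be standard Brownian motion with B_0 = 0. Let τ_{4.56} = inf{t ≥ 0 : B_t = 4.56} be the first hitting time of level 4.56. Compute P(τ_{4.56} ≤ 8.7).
P(τ_{4.56} ≤ 8.7) = 2(1 − Φ(4.56/√8.7)) = 2(1 − Φ(1.5460)) ≈ 0.1221

By the reflection principle for standard BM, P(τ_b ≤ t) = 2 · P(B_t ≥ b). Since B_t ~ N(0, t), P(B_t ≥ 4.56) = 1 − Φ(4.56/√t) = 1 − Φ(4.56/√8.7) = 1 − Φ(1.5460) ≈ 0.06105. Doubling: P(τ_{4.56} ≤ 8.7) ≈ 2 · 0.06105 = 0.12210 ≈ 0.1221.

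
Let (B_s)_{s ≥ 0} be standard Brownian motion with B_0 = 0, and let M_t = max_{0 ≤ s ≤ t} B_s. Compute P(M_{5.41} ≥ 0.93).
P(M_{5.41} ≥ 0.93) = 2·P(B_{5.41} ≥ 0.93) = 2(1 − Φ(0.93/√5.41)) ≈ 0.6893

By the reflection principle for Brownian motion, P(M_t ≥ a) = 2 · P(B_t ≥ a) for a ≥ 0. Since B_t ~ N(0, t), P(B_t ≥ 0.93) = 1 − Φ(0.93/√t) = 1 − Φ(0.93/√5.41) = 1 − Φ(0.3998). So
  P(M_{5.41} ≥ 0.93) = 2(1 − Φ(0.3998)) ≈ 0.6893.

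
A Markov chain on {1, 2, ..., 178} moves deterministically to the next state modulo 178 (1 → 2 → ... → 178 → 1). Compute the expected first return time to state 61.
E[T_61 | X_0 = 61] = 178

The chain cycles deterministically, so starting at state 61 it returns in exactly 178 steps. Equivalently, the stationary distribution is uniform π_j = 1/178 for every state j, so by Kac's formula E[T_61] = 1/π_61 = 178.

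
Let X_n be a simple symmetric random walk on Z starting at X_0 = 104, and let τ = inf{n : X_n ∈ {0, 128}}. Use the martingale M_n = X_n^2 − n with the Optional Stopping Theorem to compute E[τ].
E[τ] = 2496

M_n = X_n^2 − n is a martingale (since E[X_{n+1}^2 | F_n] = X_n^2 + 1). By OST (τ has finite mean in a bounded region), E[M_τ] = E[M_0] = X_0^2 − 0 = 104^2 = 10816. Also E[M_τ] = E[X_τ^2] − E[τ]. The walk exits at 0 or 128, with P(hit 128 first) = 104/128, so E[X_τ^2] = 128^2 · 104/128 + 0 = 13312. Thus E[τ] = E[X_τ^2] − E[M_τ] = 13312 − 10816 = 2496 = 104(128 − 104) = 2496.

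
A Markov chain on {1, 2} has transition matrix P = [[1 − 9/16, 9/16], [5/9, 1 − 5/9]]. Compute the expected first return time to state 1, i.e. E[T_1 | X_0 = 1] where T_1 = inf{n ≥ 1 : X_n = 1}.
E[T_1 | X_0 = 1] = 1/π_1 = 161/80

For an irreducible recurrent Markov chain with stationary distribution π, E[T_i | X_0 = i] = 1/π_i (Kac's formula). Here π_1 = (5/9)/(9/16 + 5/9) = (5/9)/(161/144) = 80/161, so E[T_1 | X_0 = 1] = 1/π_1 = (9/16 + 5/9)/(5/9) = (161/144)/(5/9) = 161/80.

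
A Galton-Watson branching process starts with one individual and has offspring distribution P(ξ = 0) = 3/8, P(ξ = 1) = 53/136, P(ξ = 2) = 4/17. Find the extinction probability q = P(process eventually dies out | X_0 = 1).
q = 1

Mean offspring μ = 0·3/8 + 1·53/136 + 2·4/17 = 117/136 ≤ 1. For μ ≤ 1 with offspring not concentrated at 1, the Galton-Watson process goes extinct almost surely, so q = 1.
(Algebraic check: The pgf is f(s) = 3/8 + 53/136·s + 4/17·s². The extinction probability q is the smallest fixed point of f in [0, 1]. Setting s = f(s):
  4/17·s² + (53/136 − 1)·s + 3/8 = 0
  4/17·s² − (3/8 + 4/17)·s + 3/8 = 0
which factors as (s − 1)·(4/17·s − 3/8) = 0, giving roots s = 1 and s = (3/8)/(4/17) = 51/32. Since 51/32 ≥ 1, the smallest root in [0, 1] is s = 1.)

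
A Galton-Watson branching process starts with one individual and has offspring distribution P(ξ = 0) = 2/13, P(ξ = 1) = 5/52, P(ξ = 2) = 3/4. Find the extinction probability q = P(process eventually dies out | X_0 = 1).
q = 8/39

The pgf is f(s) = 2/13 + 5/52·s + 3/4·s². The extinction probability q is the smallest fixed point of f in [0, 1]. Setting s = f(s):
  3/4·s² + (5/52 − 1)·s + 2/13 = 0
  3/4·s² − (2/13 + 3/4)·s + 2/13 = 0
which factors as (s − 1)·(3/4·s − 2/13) = 0, giving roots s = 1 and s = (2/13)/(3/4) = 8/39.
Mean offspring μ = 5/52 + 2·3/4 = 83/52 > 1 (supercritical), so q < 1. The extinction probability is the smaller root: q = (2/13)/(3/4) = 8/39.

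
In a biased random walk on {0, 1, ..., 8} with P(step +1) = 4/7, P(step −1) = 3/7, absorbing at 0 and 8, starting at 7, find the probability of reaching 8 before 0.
P(hit 8 before 0) = (1 − (3/4)^7) / (1 − (3/4)^8) = 56788/58975

Let u_k denote P(reach 8 before 0 | start at k). Boundary: u_0 = 0, u_8 = 1. Recurrence: u_k = 4/7·u_{k+1} + 3/7·u_{k-1} for 1 ≤ k ≤ 7. Try u_k = A + B·r^k with r = q/p = (3/7)/(4/7) = 3/4. Substitution satisfies the recurrence; boundary conditions give:
  u_k = (1 − r^k) / (1 − r^N) = (1 − (3/4)^7) / (1 − (3/4)^8) = 56788/58975.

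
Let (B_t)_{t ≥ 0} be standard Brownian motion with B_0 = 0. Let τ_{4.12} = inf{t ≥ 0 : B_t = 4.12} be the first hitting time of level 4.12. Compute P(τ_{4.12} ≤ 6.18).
P(τ_{4.12} ≤ 6.18) = 2(1 − Φ(4.12/√6.18)) = 2(1 − Φ(1.6573)) ≈ 0.0975

By the reflection principle for standard BM, P(τ_b ≤ t) = 2 · P(B_t ≥ b). Since B_t ~ N(0, t), P(B_t ≥ 4.12) = 1 − Φ(4.12/√t) = 1 − Φ(4.12/√6.18) = 1 − Φ(1.6573) ≈ 0.04873. Doubling: P(τ_{4.12} ≤ 6.18) ≈ 2 · 0.04873 = 0.09746 ≈ 0.0975.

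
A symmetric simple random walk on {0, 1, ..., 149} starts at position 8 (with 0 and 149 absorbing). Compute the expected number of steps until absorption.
E[τ | X_0 = 8] = 1128

Let v_k = E[τ | X_0 = k]. Boundary: v_0 = v_149 = 0. Recurrence: v_k = 1 + (v_{k-1} + v_{k+1})/2 for 1 ≤ k ≤ 148. The particular solution to v_k − (v_{k-1} + v_{k+1})/2 = 1 is v_k = −k^2. Adding homogeneous solution A + B k and matching boundaries gives v_k = k (149 − k). Substituting k = 8: v_8 = 8 · 141 = 1128.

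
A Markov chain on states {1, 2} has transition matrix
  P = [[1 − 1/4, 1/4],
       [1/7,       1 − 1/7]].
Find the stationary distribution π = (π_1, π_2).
π_1 = 4/11, π_2 = 7/11

Solve πP = π with π_1 + π_2 = 1. From πP = π: π_1 · (1 − 1/4) + π_2 · 1/7 = π_1 ⇒ π_2 · 1/7 = π_1 · 1/4 ⇒ π_2/π_1 = (1/4)/(1/7) = 7/4. Together with π_1 + π_2 = 1:
  π_1 = (1/7)/(1/4 + 1/7) = (1/7)/(11/28) = 4/11,
  π_2 = (1/4)/(1/4 + 1/7) = (1/4)/(11/28) = 7/11.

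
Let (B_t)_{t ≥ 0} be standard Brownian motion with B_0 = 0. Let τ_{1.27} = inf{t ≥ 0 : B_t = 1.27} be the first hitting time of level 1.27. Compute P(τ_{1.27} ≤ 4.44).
P(τ_{1.27} ≤ 4.44) = 2(1 − Φ(1.27/√4.44)) = 2(1 − Φ(0.6027)) ≈ 0.5467

By the reflection principle for standard BM, P(τ_b ≤ t) = 2 · P(B_t ≥ b). Since B_t ~ N(0, t), P(B_t ≥ 1.27) = 1 − Φ(1.27/√t) = 1 − Φ(1.27/√4.44) = 1 − Φ(0.6027) ≈ 0.27335. Doubling: P(τ_{1.27} ≤ 4.44) ≈ 2 · 0.27335 = 0.54670 ≈ 0.5467.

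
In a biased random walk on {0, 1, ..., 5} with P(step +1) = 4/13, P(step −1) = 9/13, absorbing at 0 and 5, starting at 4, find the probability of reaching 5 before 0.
P(hit 5 before 0) = (1 − (9/4)^4) / (1 − (9/4)^5) = 5044/11605

Let u_k denote P(reach 5 before 0 | start at k). Boundary: u_0 = 0, u_5 = 1. Recurrence: u_k = 4/13·u_{k+1} + 9/13·u_{k-1} for 1 ≤ k ≤ 4. Try u_k = A + B·r^k with r = q/p = (9/13)/(4/13) = 9/4. Substitution satisfies the recurrence; boundary conditions give:
  u_k = (1 − r^k) / (1 − r^N) = (1 − (9/4)^4) / (1 − (9/4)^5) = 5044/11605.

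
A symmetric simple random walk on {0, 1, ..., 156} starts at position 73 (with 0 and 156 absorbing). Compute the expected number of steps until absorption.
E[τ | X_0 = 73] = 6059

Let v_k = E[τ | X_0 = k]. Boundary: v_0 = v_156 = 0. Recurrence: v_k = 1 + (v_{k-1} + v_{k+1})/2 for 1 ≤ k ≤ 155. The particular solution to v_k − (v_{k-1} + v_{k+1})/2 = 1 is v_k = −k^2. Adding homogeneous solution A + B k and matching boundaries gives v_k = k (156 − k). Substituting k = 73: v_73 = 73 · 83 = 6059.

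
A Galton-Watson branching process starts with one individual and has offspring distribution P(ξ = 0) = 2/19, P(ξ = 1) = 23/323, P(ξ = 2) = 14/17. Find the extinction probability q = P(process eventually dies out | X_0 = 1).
q = 17/133

The pgf is f(s) = 2/19 + 23/323·s + 14/17·s². The extinction probability q is the smallest fixed point of f in [0, 1]. Setting s = f(s):
  14/17·s² + (23/323 − 1)·s + 2/19 = 0
  14/17·s² − (2/19 + 14/17)·s + 2/19 = 0
which factors as (s − 1)·(14/17·s − 2/19) = 0, giving roots s = 1 and s = (2/19)/(14/17) = 17/133.
Mean offspring μ = 23/323 + 2·14/17 = 555/323 > 1 (supercritical), so q < 1. The extinction probability is the smaller root: q = (2/19)/(14/17) = 17/133.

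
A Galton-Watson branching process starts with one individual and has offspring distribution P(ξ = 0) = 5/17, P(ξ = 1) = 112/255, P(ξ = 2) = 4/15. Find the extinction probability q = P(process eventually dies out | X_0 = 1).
q = 1

Mean offspring μ = 0·5/17 + 1·112/255 + 2·4/15 = 248/255 ≤ 1. For μ ≤ 1 with offspring not concentrated at 1, the Galton-Watson process goes extinct almost surely, so q = 1.
(Algebraic check: The pgf is f(s) = 5/17 + 112/255·s + 4/15·s². The extinction probability q is the smallest fixed point of f in [0, 1]. Setting s = f(s):
  4/15·s² + (112/255 − 1)·s + 5/17 = 0
  4/15·s² − (5/17 + 4/15)·s + 5/17 = 0
which factors as (s − 1)·(4/15·s − 5/17) = 0, giving roots s = 1 and s = (5/17)/(4/15) = 75/68. Since 75/68 ≥ 1, the smallest root in [0, 1] is s = 1.)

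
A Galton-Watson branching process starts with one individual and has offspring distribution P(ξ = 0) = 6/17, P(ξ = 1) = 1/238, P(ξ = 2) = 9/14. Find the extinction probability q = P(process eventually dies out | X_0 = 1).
q = 28/51

The pgf is f(s) = 6/17 + 1/238·s + 9/14·s². The extinction probability q is the smallest fixed point of f in [0, 1]. Setting s = f(s):
  9/14·s² + (1/238 − 1)·s + 6/17 = 0
  9/14·s² − (6/17 + 9/14)·s + 6/17 = 0
which factors as (s − 1)·(9/14·s − 6/17) = 0, giving roots s = 1 and s = (6/17)/(9/14) = 28/51.
Mean offspring μ = 1/238 + 2·9/14 = 307/238 > 1 (supercritical), so q < 1. The extinction probability is the smaller root: q = (6/17)/(9/14) = 28/51.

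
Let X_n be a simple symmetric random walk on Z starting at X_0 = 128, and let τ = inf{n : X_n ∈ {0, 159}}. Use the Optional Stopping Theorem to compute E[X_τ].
E[X_τ] = 128

X_n is a martingale and τ is a bounded-mean stopping time (indeed τ is finite a.s. with bounded expectation since the walk is in a bounded region). By the OST, E[X_τ] = E[X_0] = 128. Equivalently: E[X_τ] = 159 · P(hit 159 first) + 0 · P(hit 0 first) = 159 · (128/159) = 128.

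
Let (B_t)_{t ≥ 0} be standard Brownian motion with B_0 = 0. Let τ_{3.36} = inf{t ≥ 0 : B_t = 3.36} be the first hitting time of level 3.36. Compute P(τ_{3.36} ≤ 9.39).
P(τ_{3.36} ≤ 9.39) = 2(1 − Φ(3.36/√9.39)) = 2(1 − Φ(1.0965)) ≈ 0.2729

By the reflection principle for standard BM, P(τ_b ≤ t) = 2 · P(B_t ≥ b). Since B_t ~ N(0, t), P(B_t ≥ 3.36) = 1 − Φ(3.36/√t) = 1 − Φ(3.36/√9.39) = 1 − Φ(1.0965) ≈ 0.13643. Doubling: P(τ_{3.36} ≤ 9.39) ≈ 2 · 0.13643 = 0.27286 ≈ 0.2729.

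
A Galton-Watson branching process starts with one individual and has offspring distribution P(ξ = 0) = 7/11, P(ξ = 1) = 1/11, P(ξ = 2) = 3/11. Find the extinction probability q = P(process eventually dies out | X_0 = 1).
q = 1

Mean offspring μ = 0·7/11 + 1·1/11 + 2·3/11 = 7/11 ≤ 1. For μ ≤ 1 with offspring not concentrated at 1, the Galton-Watson process goes extinct almost surely, so q = 1.
(Algebraic check: The pgf is f(s) = 7/11 + 1/11·s + 3/11·s². The extinction probability q is the smallest fixed point of f in [0, 1]. Setting s = f(s):
  3/11·s² + (1/11 − 1)·s + 7/11 = 0
  3/11·s² − (7/11 + 3/11)·s + 7/11 = 0
which factors as (s − 1)·(3/11·s − 7/11) = 0, giving roots s = 1 and s = (7/11)/(3/11) = 7/3. Since 7/3 ≥ 1, the smallest root in [0, 1] is s = 1.)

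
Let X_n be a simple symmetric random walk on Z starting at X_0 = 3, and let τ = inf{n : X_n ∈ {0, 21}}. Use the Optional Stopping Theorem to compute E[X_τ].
E[X_τ] = 3

X_n is a martingale and τ is a bounded-mean stopping time (indeed τ is finite a.s. with bounded expectation since the walk is in a bounded region). By the OST, E[X_τ] = E[X_0] = 3. Equivalently: E[X_τ] = 21 · P(hit 21 first) + 0 · P(hit 0 first) = 21 · (3/21) = 3.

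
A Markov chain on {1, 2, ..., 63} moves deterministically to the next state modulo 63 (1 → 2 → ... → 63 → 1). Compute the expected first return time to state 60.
E[T_60 | X_0 = 60] = 63

The chain cycles deterministically, so starting at state 60 it returns in exactly 63 steps. Equivalently, the stationary distribution is uniform π_j = 1/63 for every state j, so by Kac's formula E[T_60] = 1/π_60 = 63.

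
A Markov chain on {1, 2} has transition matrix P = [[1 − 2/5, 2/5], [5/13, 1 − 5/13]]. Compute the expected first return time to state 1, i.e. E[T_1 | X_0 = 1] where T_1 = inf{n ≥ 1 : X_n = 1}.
E[T_1 | X_0 = 1] = 1/π_1 = 51/25

For an irreducible recurrent Markov chain with stationary distribution π, E[T_i | X_0 = i] = 1/π_i (Kac's formula). Here π_1 = (5/13)/(2/5 + 5/13) = (5/13)/(51/65) = 25/51, so E[T_1 | X_0 = 1] = 1/π_1 = (2/5 + 5/13)/(5/13) = (51/65)/(5/13) = 51/25.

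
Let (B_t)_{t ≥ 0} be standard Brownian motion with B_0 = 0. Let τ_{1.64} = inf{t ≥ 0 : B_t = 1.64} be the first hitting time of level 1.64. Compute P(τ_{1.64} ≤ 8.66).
P(τ_{1.64} ≤ 8.66) = 2(1 − Φ(1.64/√8.66)) = 2(1 − Φ(0.5573)) ≈ 0.5773

By the reflection principle for standard BM, P(τ_b ≤ t) = 2 · P(B_t ≥ b). Since B_t ~ N(0, t), P(B_t ≥ 1.64) = 1 − Φ(1.64/√t) = 1 − Φ(1.64/√8.66) = 1 − Φ(0.5573) ≈ 0.28866. Doubling: P(τ_{1.64} ≤ 8.66) ≈ 2 · 0.28866 = 0.57732 ≈ 0.5773.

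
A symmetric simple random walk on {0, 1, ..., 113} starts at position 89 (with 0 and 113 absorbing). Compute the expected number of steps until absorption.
E[τ | X_0 = 89] = 2136

Let v_k = E[τ | X_0 = k]. Boundary: v_0 = v_113 = 0. Recurrence: v_k = 1 + (v_{k-1} + v_{k+1})/2 for 1 ≤ k ≤ 112. The particular solution to v_k − (v_{k-1} + v_{k+1})/2 = 1 is v_k = −k^2. Adding homogeneous solution A + B k and matching boundaries gives v_k = k (113 − k). Substituting k = 89: v_89 = 89 · 24 = 2136.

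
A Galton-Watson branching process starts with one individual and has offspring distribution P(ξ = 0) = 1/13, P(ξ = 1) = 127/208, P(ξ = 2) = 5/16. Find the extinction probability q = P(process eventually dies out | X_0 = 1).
q = 16/65

The pgf is f(s) = 1/13 + 127/208·s + 5/16·s². The extinction probability q is the smallest fixed point of f in [0, 1]. Setting s = f(s):
  5/16·s² + (127/208 − 1)·s + 1/13 = 0
  5/16·s² − (1/13 + 5/16)·s + 1/13 = 0
which factors as (s − 1)·(5/16·s − 1/13) = 0, giving roots s = 1 and s = (1/13)/(5/16) = 16/65.
Mean offspring μ = 127/208 + 2·5/16 = 257/208 > 1 (supercritical), so q < 1. The extinction probability is the smaller root: q = (1/13)/(5/16) = 16/65.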